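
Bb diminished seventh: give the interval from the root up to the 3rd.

Bbdim7: Bb Db Fb Abb.
So we need the interval from Bb up to Db.
From Bb to Db: 3 semitones over a third = minor.

minor 3rd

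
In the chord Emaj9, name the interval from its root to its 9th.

The chord tones of Emaj9 are E-G♯-B-D♯-F♯.
That puts E below F♯.
Counting 9 letters and 14 half steps from E gives a major ninth.

major 9th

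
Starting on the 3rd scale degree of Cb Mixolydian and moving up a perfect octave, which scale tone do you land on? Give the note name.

The scale is Cb Db Eb Fb Gb Ab Bbb.
The 3rd scale degree is Eb; a perfect octave above that is Eb — scale degree 3.

Eb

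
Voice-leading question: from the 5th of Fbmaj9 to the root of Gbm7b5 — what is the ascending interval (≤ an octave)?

perfect fifth

The 5th of Fbmaj9 is Cb; the root of Gbm7b5 is Gb.
Cb up to Gb spans 5 letter names and 7 semitones — a perfect fifth.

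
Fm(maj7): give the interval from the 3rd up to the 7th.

augmented fifth

FmM7 (F minor-major seventh): F Ab C E.
So we need the interval from Ab up to E.
5 letter names make it a fifth; at 8 semitones (a half step wider than perfect) the quality is augmented.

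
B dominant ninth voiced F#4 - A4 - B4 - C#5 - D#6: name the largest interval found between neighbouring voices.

M9

Adjacent intervals: F#4→A4 = minor third; A4→B4 = major second; B4→C#5 = major second; C#5→D#6 = major ninth.
The largest is C#5 to D#6, a major ninth (14 semitones).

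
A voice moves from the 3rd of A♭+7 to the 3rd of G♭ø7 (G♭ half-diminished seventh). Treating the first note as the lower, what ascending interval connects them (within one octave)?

A♭+7 has C as its 3rd, and G♭ø7 (G♭ half-diminished seventh) has B𝄫 as its 3rd.
From C to B𝄫: 9 semitones over a seventh = diminished.

diminished seventh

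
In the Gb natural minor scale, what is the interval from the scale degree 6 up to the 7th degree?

major 2nd

The scale runs Gb Ab Bbb Cb Db Ebb Fb.
That puts Ebb below Fb.
From Ebb to Fb is 2 semitones, exactly the major second.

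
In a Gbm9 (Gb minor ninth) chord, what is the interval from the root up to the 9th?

M9

Gbmin9 is spelled Gb–Bbb–Db–Fb–Ab.
Root = Gb; 9th = Ab.
From Gb to Ab is 14 semitones, exactly the major ninth.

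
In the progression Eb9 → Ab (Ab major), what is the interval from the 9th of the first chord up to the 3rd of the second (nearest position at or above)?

perfect fifth

Eb9 has F as its 9th, and Ab (Ab major) has C as its 3rd.
From F to C is 7 semitones, exactly the perfect fifth.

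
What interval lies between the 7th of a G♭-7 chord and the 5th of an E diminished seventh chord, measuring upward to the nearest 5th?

augmented 4th

The 7th of G♭-7 is F♭; the 5th of E diminished seventh is B♭.
4 letter names make it a fourth; at 6 semitones (a half step wider than perfect) the quality is augmented.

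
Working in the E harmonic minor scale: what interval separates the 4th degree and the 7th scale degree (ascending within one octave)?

E harmonic minor: E F# G A B C D#.
That puts A below D#.
From A to D#: 6 semitones over a fourth = augmented.

augmented fourth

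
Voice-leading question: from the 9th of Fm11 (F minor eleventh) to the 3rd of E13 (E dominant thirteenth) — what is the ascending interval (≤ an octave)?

augmented 1st

Fm11 (F minor eleventh) has G as its 9th, and E13 (E dominant thirteenth) has G♯ as its 3rd.
From G to G♯: 1 semitone over a unison = augmented.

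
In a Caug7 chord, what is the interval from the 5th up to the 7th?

The chord tones of C+7 (C augmented seventh) are C–E–G#–Bb.
That puts G# below Bb.
G# up to Bb is 2 semitones, a whole step narrower than a major third, so the interval is diminished.

diminished 3rd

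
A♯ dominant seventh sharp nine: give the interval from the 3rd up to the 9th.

A♯7#9 is spelled A♯-C𝄪-E♯-G♯-B𝄪.
That puts C𝄪 below B𝄪.
From C𝄪 to B𝄪 is 11 semitones, exactly the major seventh.

major 7th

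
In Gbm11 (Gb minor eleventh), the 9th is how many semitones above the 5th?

7

Spelling the chord: Gb Bbb Db Fb Ab Cb.
Db to Ab is a perfect fifth: 7 semitones.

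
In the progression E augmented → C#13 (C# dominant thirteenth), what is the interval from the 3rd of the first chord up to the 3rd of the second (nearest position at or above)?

The 3rd of E augmented is G#; the 3rd of C#13 (C# dominant thirteenth) is E#.
Counting 6 letters and 9 half steps from G# gives a major sixth.

major 6th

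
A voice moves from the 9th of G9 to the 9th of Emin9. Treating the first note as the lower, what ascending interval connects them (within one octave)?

M6

G9 has A as its 9th, and Emin9 has F# as its 9th.
From A to F# is 9 semitones, exactly the major sixth.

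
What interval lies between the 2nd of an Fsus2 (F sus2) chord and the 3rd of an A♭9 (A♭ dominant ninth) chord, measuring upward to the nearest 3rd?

perfect fourth

The 2nd of Fsus2 (F sus2) is G; the 3rd of A♭9 (A♭ dominant ninth) is C.
From G to C is 5 semitones, exactly the perfect fourth.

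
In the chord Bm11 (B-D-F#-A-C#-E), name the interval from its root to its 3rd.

minor third

So we need the interval from B up to D.
B up to D is 3 semitones, a half step narrower than a major third, so the interval is minor.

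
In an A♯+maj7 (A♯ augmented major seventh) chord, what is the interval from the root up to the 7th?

major 7th

Spelling the chord: A♯, C𝄪, E𝄪, G𝄪.
So we need the interval from A♯ up to G𝄪.
Counting 7 letters and 11 half steps from A♯ gives a major seventh.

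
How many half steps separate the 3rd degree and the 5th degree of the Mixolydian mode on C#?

3

The scale is C# D# E# F# G# A# B.
E# up to G# is a minor third — 3 semitones.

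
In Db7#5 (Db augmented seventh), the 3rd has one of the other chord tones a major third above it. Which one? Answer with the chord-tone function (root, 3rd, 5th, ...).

Spelling the chord: Db, F, A, Cb.
The 3rd is F. A major third above F is A.
A is the chord's 5th.

5th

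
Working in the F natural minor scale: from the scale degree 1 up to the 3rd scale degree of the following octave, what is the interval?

F natural minor: F G A♭ B♭ C D♭ E♭.
Scale degree 1 = F; 3rd scale degree (up an octave) = A♭.
From F to A♭: 15 semitones over a tenth = minor.

m10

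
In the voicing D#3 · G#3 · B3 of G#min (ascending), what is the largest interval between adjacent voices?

perfect fourth

Adjacent intervals: D#3→G#3 = perfect fourth; G#3→B3 = minor third.
The largest is D#3 to G#3, a perfect fourth (5 semitones).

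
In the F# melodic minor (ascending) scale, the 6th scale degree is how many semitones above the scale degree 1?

9

The scale is F# G# A B C# D# E#.
F# up to D# is a major sixth — 9 semitones.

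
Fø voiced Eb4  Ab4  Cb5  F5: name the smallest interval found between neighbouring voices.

minor 3rd

Adjacent intervals: Eb4→Ab4 = perfect fourth; Ab4→Cb5 = minor third; Cb5→F5 = augmented fourth.
The smallest is Ab4 to Cb5, a minor third (3 semitones).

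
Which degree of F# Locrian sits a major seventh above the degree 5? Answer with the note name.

The scale is F# G A B C D E.
The degree 5 is C; a major seventh above that is B — scale degree 4.

B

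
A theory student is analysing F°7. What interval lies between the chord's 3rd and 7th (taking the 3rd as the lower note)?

F°7 (F diminished seventh): F–Ab–Cb–Ebb.
So we need the interval from Ab up to Ebb.
From Ab to Ebb: 6 semitones over a fifth = diminished.

diminished fifth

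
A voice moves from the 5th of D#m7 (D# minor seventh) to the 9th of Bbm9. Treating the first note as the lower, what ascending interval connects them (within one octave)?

The 5th of D#m7 (D# minor seventh) is A#; the 9th of Bbm9 is C.
3 letter names make it a third; at 2 semitones (a whole step narrower than major) the quality is diminished.

diminished third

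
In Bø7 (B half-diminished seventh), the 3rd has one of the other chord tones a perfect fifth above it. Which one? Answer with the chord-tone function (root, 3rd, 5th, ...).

7th

Spelling the chord: B D F A.
The 3rd is D. A perfect fifth above D is A.
A is the chord's 7th.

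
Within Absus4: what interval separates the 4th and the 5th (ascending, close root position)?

The chord tones of Ab sus4 are Ab, Db, Eb.
That puts Db below Eb.
Counting 2 letters and 2 half steps from Db gives a major second.

major second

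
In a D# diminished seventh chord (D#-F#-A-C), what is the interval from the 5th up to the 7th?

minor third

So we need the interval from A up to C.
A up to C is 3 semitones, a half step narrower than a major third, so the interval is minor.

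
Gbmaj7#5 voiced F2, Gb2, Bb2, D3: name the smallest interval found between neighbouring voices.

minor second

Adjacent intervals: F2→Gb2 = minor second; Gb2→Bb2 = major third; Bb2→D3 = major third.
The smallest is F2 to Gb2, a minor second (1 semitone).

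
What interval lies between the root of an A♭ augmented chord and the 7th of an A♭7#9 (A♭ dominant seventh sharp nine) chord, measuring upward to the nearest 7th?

The root of A♭ augmented is A♭; the 7th of A♭7#9 (A♭ dominant seventh sharp nine) is G♭.
A♭ up to G♭ is 10 semitones, a half step narrower than a major seventh, so the interval is minor.

minor seventh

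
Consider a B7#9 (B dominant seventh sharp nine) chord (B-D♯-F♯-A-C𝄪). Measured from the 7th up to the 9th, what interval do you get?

The 7th is A and the 9th is C𝄪.
A up to C𝄪 is 5 semitones, a half step wider than a major third, so the interval is augmented.

augmented 3rd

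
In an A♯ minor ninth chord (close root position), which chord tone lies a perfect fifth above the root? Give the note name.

A♯m9: A♯-C♯-E♯-G♯-B♯.
The root is A♯. A perfect fifth above A♯ is E♯.
E♯ is the chord's 5th.

E#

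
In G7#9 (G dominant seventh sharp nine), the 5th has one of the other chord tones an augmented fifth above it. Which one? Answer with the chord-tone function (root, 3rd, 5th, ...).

G dominant seventh sharp nine is spelled G, B, D, F, A#.
The 5th is D. An augmented fifth above D is A#.
A# is the chord's 9th.

9th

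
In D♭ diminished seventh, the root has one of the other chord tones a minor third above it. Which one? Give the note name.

D♭°7 (D♭ diminished seventh) is spelled D♭–F♭–A𝄫–C𝄫.
The root is D♭. A minor third above D♭ is F♭.
F♭ is the chord's 3rd.

Fb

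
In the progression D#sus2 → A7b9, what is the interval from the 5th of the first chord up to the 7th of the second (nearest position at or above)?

D#sus2 has A# as its 5th, and A7b9 has G as its 7th.
A# up to G is 9 semitones, a whole step narrower than a major seventh, so the interval is diminished.

diminished seventh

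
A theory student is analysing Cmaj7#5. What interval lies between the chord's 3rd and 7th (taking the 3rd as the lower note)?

perfect fifth

C augmented major seventh is spelled C-E-G#-B.
That puts E below B.
From E to B is 7 semitones, exactly the perfect fifth.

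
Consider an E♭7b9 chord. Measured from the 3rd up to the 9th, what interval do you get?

E♭7b9 (E♭ dominant seventh flat nine): E♭, G, B♭, D♭, F♭.
So we need the interval from G up to F♭.
7 letter names make it a seventh; at 9 semitones (a whole step narrower than major) the quality is diminished.

diminished seventh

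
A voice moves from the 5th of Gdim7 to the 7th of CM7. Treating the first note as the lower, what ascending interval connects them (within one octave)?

The 5th of Gdim7 is D♭; the 7th of CM7 is B.
D♭ up to B is 10 semitones, a half step wider than a major sixth, so the interval is augmented.

A6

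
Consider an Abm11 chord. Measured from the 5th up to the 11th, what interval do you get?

Ab minor eleventh: Ab-Cb-Eb-Gb-Bb-Db.
5th = Eb; 11th = Db.
Eb up to Db is 10 semitones, a half step narrower than a major seventh, so the interval is minor.

minor 7th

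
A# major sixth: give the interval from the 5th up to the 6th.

major 2nd

A#6: A# C## E# F##.
5th = E#; 6th = F##.
E# up to F## spans 2 letter names and 2 semitones — a major second.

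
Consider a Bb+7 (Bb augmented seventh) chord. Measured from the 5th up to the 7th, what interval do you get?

diminished third

Bb+7 (Bb augmented seventh): Bb-D-F#-Ab.
The 5th is F# and the 7th is Ab.
3 letter names make it a third; at 2 semitones (a whole step narrower than major) the quality is diminished.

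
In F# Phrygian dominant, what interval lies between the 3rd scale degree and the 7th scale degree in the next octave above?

diminished twelfth

Spelling F# Phrygian dominant: F# G A# B C# D E.
The 3rd scale degree is A# and the 7th scale degree (up an octave) is E.
A# up to E is 18 semitones, a half step narrower than a perfect twelfth, so the interval is diminished.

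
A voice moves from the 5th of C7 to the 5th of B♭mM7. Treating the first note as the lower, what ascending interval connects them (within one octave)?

minor 7th

The 5th of C7 is G; the 5th of B♭mM7 is F.
From G to F: 10 semitones over a seventh = minor.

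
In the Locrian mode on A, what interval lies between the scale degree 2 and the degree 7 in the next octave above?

A locrian: A B♭ C D E♭ F G.
The scale degree 2 is B♭ and the scale degree 7 (up an octave) is G.
Counting 13 letters and 21 half steps from B♭ gives a major thirteenth.

M13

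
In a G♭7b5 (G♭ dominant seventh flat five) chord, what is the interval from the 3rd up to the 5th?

The chord tones of G♭ dominant seventh flat five are G♭ B♭ D𝄫 F♭.
That puts B♭ below D𝄫.
3 letter names make it a third; at 2 semitones (a whole step narrower than major) the quality is diminished.

diminished third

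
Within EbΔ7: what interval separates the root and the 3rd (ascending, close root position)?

major third

EbΔ7 is spelled Eb, G, Bb, D.
The root is Eb and the 3rd is G.
Eb up to G spans 3 letter names and 4 semitones — a major third.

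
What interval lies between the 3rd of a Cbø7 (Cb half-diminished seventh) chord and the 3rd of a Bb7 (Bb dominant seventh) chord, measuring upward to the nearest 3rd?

Cbø7 (Cb half-diminished seventh) has Ebb as its 3rd, and Bb7 (Bb dominant seventh) has D as its 3rd.
From Ebb to D: 12 semitones over a seventh = augmented.

augmented seventh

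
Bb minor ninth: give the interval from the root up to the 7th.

The chord tones of Bbm9 are Bb, Db, F, Ab, C.
The root is Bb and the 7th is Ab.
7 letter names make it a seventh; at 10 semitones (a half step narrower than major) the quality is minor.

minor 7th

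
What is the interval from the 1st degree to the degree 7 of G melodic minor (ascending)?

M7

Spelling G melodic minor (ascending): G A Bb C D E F#.
That puts G below F#.
From G to F# is 11 semitones, exactly the major seventh.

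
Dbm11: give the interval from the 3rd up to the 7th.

Spelling the chord: Db–Fb–Ab–Cb–Eb–Gb.
So we need the interval from Fb up to Cb.
Counting 5 letters and 7 half steps from Fb gives a perfect fifth.

perfect fifth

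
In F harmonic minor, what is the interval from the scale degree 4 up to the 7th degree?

F harmonic minor: F G Ab Bb C Db E.
Scale degree 4 = Bb; scale degree 7 = E.
From Bb to E: 6 semitones over a fourth = augmented.

augmented fourth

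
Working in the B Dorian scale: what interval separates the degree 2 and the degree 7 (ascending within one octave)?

The scale runs B C# D E F# G# A.
The degree 2 is C# and the 7th scale degree is A.
C# up to A is 8 semitones, a half step narrower than a major sixth, so the interval is minor.

minor sixth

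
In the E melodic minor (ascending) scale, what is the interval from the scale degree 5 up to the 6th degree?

major 2nd

Spelling the E melodic minor (ascending) scale: E F# G A B C# D#.
That puts B below C#.
From B to C# is 2 semitones, exactly the major second.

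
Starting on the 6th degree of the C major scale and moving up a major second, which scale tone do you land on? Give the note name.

B

The scale is C D E F G A B.
The 6th degree is A; a major second above that is B — scale degree 7.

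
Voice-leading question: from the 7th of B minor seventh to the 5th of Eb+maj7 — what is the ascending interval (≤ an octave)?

B minor seventh has A as its 7th, and Eb+maj7 has B as its 5th.
From A to B is 2 semitones, exactly the major second.

major second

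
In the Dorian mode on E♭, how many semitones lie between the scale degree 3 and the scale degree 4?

The scale is E♭ F G♭ A♭ B♭ C D♭.
G♭ up to A♭ is a major second — 2 semitones.

2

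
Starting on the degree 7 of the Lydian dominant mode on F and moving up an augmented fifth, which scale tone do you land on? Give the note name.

The scale is F G A B C D Eb.
The degree 7 is Eb; an augmented fifth above that is B — scale degree 4.

B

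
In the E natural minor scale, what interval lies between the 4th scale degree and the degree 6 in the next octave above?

m10

Spelling the E natural minor scale: E F♯ G A B C D.
So we need the interval from A up to C.
10 letter names make it a tenth; at 15 semitones (a half step narrower than major) the quality is minor.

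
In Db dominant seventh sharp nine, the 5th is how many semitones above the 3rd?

Spelling the chord: Db–F–Ab–Cb–E.
F to Ab is a minor third: 3 semitones.

3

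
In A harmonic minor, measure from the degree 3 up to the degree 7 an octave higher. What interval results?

augmented 12th

Spelling A harmonic minor: A B C D E F G#.
The degree 3 is C and the scale degree 7 (up an octave) is G#.
12 letter names make it a twelfth; at 20 semitones (a half step wider than perfect) the quality is augmented.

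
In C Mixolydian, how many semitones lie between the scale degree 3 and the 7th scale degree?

6

The scale is C D E F G A B♭.
E up to B♭ is a diminished fifth — 6 semitones.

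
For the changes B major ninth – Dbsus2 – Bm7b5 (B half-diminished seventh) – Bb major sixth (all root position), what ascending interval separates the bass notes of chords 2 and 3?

augmented 6th

The roots are Db and B.
Db up to B is 10 semitones, a half step wider than a major sixth, so the interval is augmented.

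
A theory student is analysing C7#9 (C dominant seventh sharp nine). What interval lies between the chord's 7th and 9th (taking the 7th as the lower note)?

A3

The chord tones of C7#9 are C E G B♭ D♯.
So we need the interval from B♭ up to D♯.
3 letter names make it a third; at 5 semitones (a half step wider than major) the quality is augmented.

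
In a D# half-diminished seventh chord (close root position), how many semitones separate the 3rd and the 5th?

D#m7b5: D# F# A C#.
F# to A is a minor third: 3 semitones.

3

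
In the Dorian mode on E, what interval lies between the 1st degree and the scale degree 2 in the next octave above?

major 9th

The scale runs E F♯ G A B C♯ D.
So we need the interval from E up to F♯.
Counting 9 letters and 14 half steps from E gives a major ninth.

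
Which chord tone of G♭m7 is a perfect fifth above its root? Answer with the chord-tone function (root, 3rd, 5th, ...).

Spelling the chord: G♭ B𝄫 D♭ F♭.
The root is G♭. A perfect fifth above G♭ is D♭.
D♭ is the chord's 5th.

5th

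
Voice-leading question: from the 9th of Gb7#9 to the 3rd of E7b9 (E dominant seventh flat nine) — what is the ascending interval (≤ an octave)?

The 9th of Gb7#9 is A; the 3rd of E7b9 (E dominant seventh flat nine) is G#.
A up to G# spans 7 letter names and 11 semitones — a major seventh.

major 7th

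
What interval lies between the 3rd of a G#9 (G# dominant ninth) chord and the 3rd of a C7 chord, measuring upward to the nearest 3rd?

d4

The 3rd of G#9 (G# dominant ninth) is B#; the 3rd of C7 is E.
From B# to E: 4 semitones over a fourth = diminished.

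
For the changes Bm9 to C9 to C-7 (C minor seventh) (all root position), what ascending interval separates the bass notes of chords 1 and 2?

m2

The roots are B and C.
From B to C: 1 semitone over a second = minor.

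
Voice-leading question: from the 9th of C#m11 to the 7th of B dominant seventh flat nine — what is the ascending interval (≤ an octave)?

diminished fifth

The 9th of C#m11 is D#; the 7th of B dominant seventh flat nine is A.
From D# to A: 6 semitones over a fifth = diminished.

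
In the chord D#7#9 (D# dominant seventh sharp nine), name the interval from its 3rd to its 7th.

diminished fifth

D#7#9: D#–F##–A#–C#–E##.
That puts F## below C#.
F## up to C# is 6 semitones, a half step narrower than a perfect fifth, so the interval is diminished.
That tritone between 3rd and 7th is what gives the dominant seventh its pull toward resolution.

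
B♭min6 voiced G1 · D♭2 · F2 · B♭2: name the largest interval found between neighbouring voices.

Adjacent intervals: G1→D♭2 = diminished fifth; D♭2→F2 = major third; F2→B♭2 = perfect fourth.
The largest is G1 to D♭2, a diminished fifth (6 semitones).

diminished fifth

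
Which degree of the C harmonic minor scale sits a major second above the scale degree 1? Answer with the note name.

The scale is C D E♭ F G A♭ B.
The scale degree 1 is C; a major second above that is D — scale degree 2.

D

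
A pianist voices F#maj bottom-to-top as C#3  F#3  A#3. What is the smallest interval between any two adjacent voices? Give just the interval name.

Adjacent intervals: C#3→F#3 = perfect fourth; F#3→A#3 = major third.
The smallest is F#3 to A#3, a major third (4 semitones).

major third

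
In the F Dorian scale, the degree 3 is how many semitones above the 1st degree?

The scale is F G Ab Bb C D Eb.
F up to Ab is a minor third — 3 semitones.

3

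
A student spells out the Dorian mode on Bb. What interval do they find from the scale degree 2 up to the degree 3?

The scale runs Bb C Db Eb F G Ab.
The scale degree 2 is C and the 3rd degree is Db.
2 letter names make it a second; at 1 semitone (a half step narrower than major) the quality is minor.

minor 2nd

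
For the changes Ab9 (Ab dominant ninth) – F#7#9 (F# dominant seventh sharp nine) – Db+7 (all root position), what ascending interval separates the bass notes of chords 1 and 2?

augmented sixth

The roots are Ab and F#.
6 letter names make it a sixth; at 10 semitones (a half step wider than major) the quality is augmented.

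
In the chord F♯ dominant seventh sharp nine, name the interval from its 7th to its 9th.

F♯7#9 is spelled F♯–A♯–C♯–E–G𝄪.
7th = E; 9th = G𝄪.
E up to G𝄪 is 5 semitones, a half step wider than a major third, so the interval is augmented.

augmented third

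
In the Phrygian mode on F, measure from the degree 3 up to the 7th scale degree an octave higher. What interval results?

perfect twelfth

The scale runs F G♭ A♭ B♭ C D♭ E♭.
That puts A♭ below E♭.
From A♭ to E♭ is 19 semitones, exactly the perfect twelfth.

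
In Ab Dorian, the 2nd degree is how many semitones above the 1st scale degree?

2

The scale is Ab Bb Cb Db Eb F Gb.
Ab up to Bb is a major second — 2 semitones.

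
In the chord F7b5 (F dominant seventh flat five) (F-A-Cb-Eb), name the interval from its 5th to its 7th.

major 3rd

5th = Cb; 7th = Eb.
From Cb to Eb is 4 semitones, exactly the major third.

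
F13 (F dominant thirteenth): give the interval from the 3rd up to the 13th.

F dominant thirteenth is spelled F-A-C-E♭-G-D.
The 3rd is A and the 13th is D.
A up to D spans 11 letter names and 17 semitones — a perfect eleventh.

perfect 11th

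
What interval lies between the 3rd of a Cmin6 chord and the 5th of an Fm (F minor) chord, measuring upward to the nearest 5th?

Cmin6 has Eb as its 3rd, and Fm (F minor) has C as its 5th.
Counting 6 letters and 9 half steps from Eb gives a major sixth.

major 6th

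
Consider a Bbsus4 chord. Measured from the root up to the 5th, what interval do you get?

Bbsus4: Bb Eb F.
That puts Bb below F.
Bb up to F spans 5 letter names and 7 semitones — a perfect fifth.

perfect 5th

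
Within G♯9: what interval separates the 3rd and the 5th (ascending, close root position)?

Spelling the chord: G♯, B♯, D♯, F♯, A♯.
That puts B♯ below D♯.
3 letter names make it a third; at 3 semitones (a half step narrower than major) the quality is minor.

m3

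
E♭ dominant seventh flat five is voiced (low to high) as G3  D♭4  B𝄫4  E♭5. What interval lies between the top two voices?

augmented fourth

Those voices are B𝄫4 and E♭5.
B𝄫 up to E♭ is 6 semitones, a half step wider than a perfect fourth, so the interval is augmented.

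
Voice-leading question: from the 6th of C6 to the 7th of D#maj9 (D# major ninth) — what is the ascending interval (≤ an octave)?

The 6th of C6 is A; the 7th of D#maj9 (D# major ninth) is C##.
3 letter names make it a third; at 5 semitones (a half step wider than major) the quality is augmented.

augmented third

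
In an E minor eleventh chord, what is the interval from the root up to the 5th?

perfect fifth

Em11 (E minor eleventh) is spelled E-G-B-D-F#-A.
The root is E and the 5th is B.
From E to B is 7 semitones, exactly the perfect fifth.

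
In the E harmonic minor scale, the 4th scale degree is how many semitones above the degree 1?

The scale is E F♯ G A B C D♯.
E up to A is a perfect fourth — 5 semitones.

5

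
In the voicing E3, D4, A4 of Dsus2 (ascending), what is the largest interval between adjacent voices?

Adjacent intervals: E3→D4 = minor seventh; D4→A4 = perfect fifth.
The largest is E3 to D4, a minor seventh (10 semitones).

m7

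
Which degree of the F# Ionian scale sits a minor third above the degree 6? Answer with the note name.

The scale is F# G# A# B C# D# E#.
The degree 6 is D#; a minor third above that is F# — scale degree 1.

F#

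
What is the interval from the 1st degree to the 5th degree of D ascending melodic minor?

P5

D melodic minor: D E F G A B C♯.
So we need the interval from D up to A.
D up to A spans 5 letter names and 7 semitones — a perfect fifth.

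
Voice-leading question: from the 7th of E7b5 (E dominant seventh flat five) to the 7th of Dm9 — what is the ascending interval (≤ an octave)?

The 7th of E7b5 (E dominant seventh flat five) is D; the 7th of Dm9 is C.
From D to C: 10 semitones over a seventh = minor.

minor seventh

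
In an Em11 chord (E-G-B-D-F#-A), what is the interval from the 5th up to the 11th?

That puts B below A.
B up to A is 10 semitones, a half step narrower than a major seventh, so the interval is minor.

m7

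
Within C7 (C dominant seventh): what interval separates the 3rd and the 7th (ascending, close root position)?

diminished 5th

The chord tones of C dominant seventh are C–E–G–B♭.
So we need the interval from E up to B♭.
5 letter names make it a fifth; at 6 semitones (a half step narrower than perfect) the quality is diminished.
That tritone between 3rd and 7th is what gives the dominant seventh its pull toward resolution.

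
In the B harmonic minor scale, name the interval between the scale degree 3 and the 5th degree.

major 3rd

B harmonic minor: B C# D E F# G A#.
The scale degree 3 is D and the degree 5 is F#.
From D to F# is 4 semitones, exactly the major third.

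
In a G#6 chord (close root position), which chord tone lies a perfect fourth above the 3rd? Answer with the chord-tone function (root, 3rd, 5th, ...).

6th

The chord tones of G# major sixth are G#–B#–D#–E#.
The 3rd is B#. A perfect fourth above B# is E#.
E# is the chord's 6th.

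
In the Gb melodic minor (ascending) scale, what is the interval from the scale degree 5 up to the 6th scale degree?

Gb melodic minor: Gb Ab Bbb Cb Db Eb F.
That puts Db below Eb.
From Db to Eb is 2 semitones, exactly the major second.

major 2nd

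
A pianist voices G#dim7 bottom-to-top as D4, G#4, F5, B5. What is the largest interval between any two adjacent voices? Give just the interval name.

Adjacent intervals: D4→G#4 = augmented fourth; G#4→F5 = diminished seventh; F5→B5 = augmented fourth.
The largest is G#4 to F5, a diminished seventh (9 semitones).

diminished seventh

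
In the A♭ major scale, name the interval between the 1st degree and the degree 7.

major seventh

A♭ major: A♭ B♭ C D♭ E♭ F G.
That puts A♭ below G.
Counting 7 letters and 11 half steps from A♭ gives a major seventh.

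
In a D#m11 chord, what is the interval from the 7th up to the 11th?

Spelling the chord: D#–F#–A#–C#–E#–G#.
7th = C#; 11th = G#.
From C# to G# is 7 semitones, exactly the perfect fifth.

perfect fifth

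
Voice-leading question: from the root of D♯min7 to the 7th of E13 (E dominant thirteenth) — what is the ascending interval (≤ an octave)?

D♯min7 has D♯ as its root, and E13 (E dominant thirteenth) has D as its 7th.
D♯ up to D is 11 semitones, a half step narrower than a perfect octave, so the interval is diminished.

diminished octave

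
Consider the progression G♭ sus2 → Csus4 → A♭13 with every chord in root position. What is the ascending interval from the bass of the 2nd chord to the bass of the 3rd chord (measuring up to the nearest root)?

m6

The roots are C and A♭.
From C to A♭: 8 semitones over a sixth = minor.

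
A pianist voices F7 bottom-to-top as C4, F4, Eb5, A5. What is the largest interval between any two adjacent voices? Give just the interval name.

minor seventh

Adjacent intervals: C4→F4 = perfect fourth; F4→Eb5 = minor seventh; Eb5→A5 = augmented fourth.
The largest is F4 to Eb5, a minor seventh (10 semitones).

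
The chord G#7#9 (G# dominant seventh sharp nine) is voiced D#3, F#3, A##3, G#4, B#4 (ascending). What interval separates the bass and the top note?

major 13th

The outer voices are D#3 and B#4.
Counting 13 letters and 21 half steps from D# gives a major thirteenth.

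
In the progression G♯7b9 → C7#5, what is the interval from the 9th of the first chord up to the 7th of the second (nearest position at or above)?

G♯7b9 has A as its 9th, and C7#5 has B♭ as its 7th.
From A to B♭: 1 semitone over a second = minor.

minor second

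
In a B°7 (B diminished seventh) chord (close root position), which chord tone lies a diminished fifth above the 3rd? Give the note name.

Ab

Spelling the chord: B–D–F–Ab.
The 3rd is D. A diminished fifth above D is Ab.
Ab is the chord's 7th.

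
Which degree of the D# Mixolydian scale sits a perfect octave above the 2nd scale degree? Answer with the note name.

E#

The scale is D# E# F## G# A# B# C#.
The 2nd scale degree is E#; a perfect octave above that is E# — scale degree 2.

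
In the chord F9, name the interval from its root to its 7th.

F dominant ninth is spelled F–A–C–E♭–G.
That puts F below E♭.
F up to E♭ is 10 semitones, a half step narrower than a major seventh, so the interval is minor.

minor seventh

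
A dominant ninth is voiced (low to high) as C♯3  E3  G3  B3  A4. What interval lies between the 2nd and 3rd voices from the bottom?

m3

Those voices are E3 and G3.
From E to G: 3 semitones over a third = minor.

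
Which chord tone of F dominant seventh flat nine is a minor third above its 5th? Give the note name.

Spelling the chord: F A C Eb Gb.
The 5th is C. A minor third above C is Eb.
Eb is the chord's 7th.

Eb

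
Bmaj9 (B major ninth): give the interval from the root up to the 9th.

Bmaj9 (B major ninth) is spelled B, D#, F#, A#, C#.
So we need the interval from B up to C#.
Counting 9 letters and 14 half steps from B gives a major ninth.

major ninth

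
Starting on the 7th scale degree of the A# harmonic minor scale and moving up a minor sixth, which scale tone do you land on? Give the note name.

The scale is A# B# C# D# E# F# G##.
The 7th scale degree is G##; a minor sixth above that is E# — scale degree 5.

E#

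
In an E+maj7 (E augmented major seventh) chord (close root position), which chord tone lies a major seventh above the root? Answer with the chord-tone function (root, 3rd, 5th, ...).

7th

E augmented major seventh is spelled E, G♯, B♯, D♯.
The root is E. A major seventh above E is D♯.
D♯ is the chord's 7th.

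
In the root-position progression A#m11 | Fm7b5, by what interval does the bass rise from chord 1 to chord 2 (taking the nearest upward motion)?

The roots are A# and F.
6 letter names make it a sixth; at 7 semitones (a whole step narrower than major) the quality is diminished.

diminished sixth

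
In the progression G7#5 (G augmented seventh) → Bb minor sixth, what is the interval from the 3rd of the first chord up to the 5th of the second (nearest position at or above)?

diminished fifth

G7#5 (G augmented seventh) has B as its 3rd, and Bb minor sixth has F as its 5th.
B up to F is 6 semitones, a half step narrower than a perfect fifth, so the interval is diminished.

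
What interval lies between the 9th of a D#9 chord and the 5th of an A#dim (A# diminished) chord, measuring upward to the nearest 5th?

diminished octave

D#9 has E# as its 9th, and A#dim (A# diminished) has E as its 5th.
E# up to E is 11 semitones, a half step narrower than a perfect octave, so the interval is diminished.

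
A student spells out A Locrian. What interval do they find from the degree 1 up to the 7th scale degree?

minor seventh

A locrian: A Bb C D Eb F G.
That puts A below G.
From A to G: 10 semitones over a seventh = minor.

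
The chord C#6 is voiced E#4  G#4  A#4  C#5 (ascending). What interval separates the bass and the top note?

The outer voices are E#4 and C#5.
E# up to C# is 8 semitones, a half step narrower than a major sixth, so the interval is minor.

minor 6th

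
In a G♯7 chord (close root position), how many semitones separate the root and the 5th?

G♯7 (G♯ dominant seventh): G♯, B♯, D♯, F♯.
G♯ to D♯ is a perfect fifth: 7 semitones.

7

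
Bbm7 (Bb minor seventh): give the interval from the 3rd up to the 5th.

major third

The chord tones of Bbm7 (Bb minor seventh) are Bb-Db-F-Ab.
That puts Db below F.
Counting 3 letters and 4 half steps from Db gives a major third.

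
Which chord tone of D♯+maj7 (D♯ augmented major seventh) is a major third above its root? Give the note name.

F##

The chord tones of D♯ augmented major seventh are D♯, F𝄪, A𝄪, C𝄪.
The root is D♯. A major third above D♯ is F𝄪.
F𝄪 is the chord's 3rd.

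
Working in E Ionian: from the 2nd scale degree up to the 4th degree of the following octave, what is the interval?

minor tenth

E major: E F# G# A B C# D#.
2nd scale degree = F#; scale degree 4 (up an octave) = A.
F# up to A is 15 semitones, a half step narrower than a major tenth, so the interval is minor.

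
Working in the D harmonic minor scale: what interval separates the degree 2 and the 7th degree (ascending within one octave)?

major sixth

The scale runs D E F G A Bb C#.
The degree 2 is E and the scale degree 7 is C#.
Counting 6 letters and 9 half steps from E gives a major sixth.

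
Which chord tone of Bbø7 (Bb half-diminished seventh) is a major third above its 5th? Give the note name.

Ab

Spelling the chord: Bb-Db-Fb-Ab.
The 5th is Fb. A major third above Fb is Ab.
Ab is the chord's 7th.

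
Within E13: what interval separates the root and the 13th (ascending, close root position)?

Spelling the chord: E–G#–B–D–F#–C#.
So we need the interval from E up to C#.
Counting 13 letters and 21 half steps from E gives a major thirteenth.

major thirteenth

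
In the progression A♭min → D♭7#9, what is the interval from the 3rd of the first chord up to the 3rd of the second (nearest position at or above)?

A4

The 3rd of A♭min is C♭; the 3rd of D♭7#9 is F.
From C♭ to F: 6 semitones over a fourth = augmented.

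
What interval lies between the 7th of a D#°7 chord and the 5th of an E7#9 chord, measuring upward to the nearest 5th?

major seventh

D#°7 has C as its 7th, and E7#9 has B as its 5th.
Counting 7 letters and 11 half steps from C gives a major seventh.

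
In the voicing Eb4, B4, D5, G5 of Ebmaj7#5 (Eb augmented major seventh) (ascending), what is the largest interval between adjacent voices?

Adjacent intervals: Eb4→B4 = augmented fifth; B4→D5 = minor third; D5→G5 = perfect fourth.
The largest is Eb4 to B4, an augmented fifth (8 semitones).

augmented 5th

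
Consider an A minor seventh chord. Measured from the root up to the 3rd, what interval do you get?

Spelling the chord: A-C-E-G.
Root = A; 3rd = C.
3 letter names make it a third; at 3 semitones (a half step narrower than major) the quality is minor.

m3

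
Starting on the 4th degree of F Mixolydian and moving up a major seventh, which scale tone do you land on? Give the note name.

A

The scale is F G A Bb C D Eb.
The 4th degree is Bb; a major seventh above that is A — scale degree 3.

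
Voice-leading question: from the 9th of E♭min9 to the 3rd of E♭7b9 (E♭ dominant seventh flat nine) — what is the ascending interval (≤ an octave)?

major second

E♭min9 has F as its 9th, and E♭7b9 (E♭ dominant seventh flat nine) has G as its 3rd.
From F to G is 2 semitones, exactly the major second.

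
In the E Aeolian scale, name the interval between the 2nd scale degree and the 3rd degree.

minor 2nd

E natural minor: E F# G A B C D.
That puts F# below G.
From F# to G: 1 semitone over a second = minor.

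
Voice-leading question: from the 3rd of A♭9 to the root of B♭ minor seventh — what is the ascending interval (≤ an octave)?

A♭9 has C as its 3rd, and B♭ minor seventh has B♭ as its root.
From C to B♭: 10 semitones over a seventh = minor.

minor seventh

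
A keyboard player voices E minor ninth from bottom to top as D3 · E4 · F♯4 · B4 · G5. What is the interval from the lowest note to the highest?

The outer voices are D3 and G5.
Counting 18 letters and 29 half steps from D gives a perfect 18th.

perfect 18th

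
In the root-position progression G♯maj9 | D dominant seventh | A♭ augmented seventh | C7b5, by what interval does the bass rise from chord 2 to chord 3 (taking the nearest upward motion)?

The roots are D and A♭.
From D to A♭: 6 semitones over a fifth = diminished.

diminished fifth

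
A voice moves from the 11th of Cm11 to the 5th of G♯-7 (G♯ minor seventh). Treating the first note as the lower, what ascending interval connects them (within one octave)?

augmented sixth

Cm11 has F as its 11th, and G♯-7 (G♯ minor seventh) has D♯ as its 5th.
6 letter names make it a sixth; at 10 semitones (a half step wider than major) the quality is augmented.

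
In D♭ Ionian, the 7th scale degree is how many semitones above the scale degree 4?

6

The scale is D♭ E♭ F G♭ A♭ B♭ C.
G♭ up to C is an augmented fourth — 6 semitones.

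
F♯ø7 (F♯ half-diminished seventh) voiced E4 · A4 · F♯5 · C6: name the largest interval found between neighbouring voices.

major sixth

Adjacent intervals: E4→A4 = perfect fourth; A4→F♯5 = major sixth; F♯5→C6 = diminished fifth.
The largest is A4 to F♯5, a major sixth (9 semitones).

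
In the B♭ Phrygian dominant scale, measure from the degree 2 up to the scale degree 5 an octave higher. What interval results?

B♭ phrygian dominant: B♭ C♭ D E♭ F G♭ A♭.
That puts C♭ below F.
C♭ up to F is 18 semitones, a half step wider than a perfect eleventh, so the interval is augmented.

A11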